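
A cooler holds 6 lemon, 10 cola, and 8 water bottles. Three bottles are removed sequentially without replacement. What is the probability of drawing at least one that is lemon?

151/253

P(no lemon) = 18/24 × 17/23 × 16/22 = 4896/12144 = 102/253.
P(at least one) = 1 − 102/253 = 151/253.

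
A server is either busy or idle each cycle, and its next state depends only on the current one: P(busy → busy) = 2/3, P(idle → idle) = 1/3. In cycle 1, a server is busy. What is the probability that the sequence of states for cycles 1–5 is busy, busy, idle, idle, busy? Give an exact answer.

4/81

Cycle 1 is given. For each transition, use the conditional probability from the current state:
P(busy | busy) = 2/3; P(idle | busy) = 1/3; P(idle | idle) = 1/3; P(busy | idle) = 2/3.
P = 2/3 × 1/3 × 1/3 × 2/3 = 4/81.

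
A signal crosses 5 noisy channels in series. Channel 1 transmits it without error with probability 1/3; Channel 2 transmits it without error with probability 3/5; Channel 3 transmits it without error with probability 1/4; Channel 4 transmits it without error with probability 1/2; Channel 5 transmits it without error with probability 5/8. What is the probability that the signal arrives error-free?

1/64

The events are sequential, so multiply the conditional probabilities:
P = 1/3 × 3/5 × 1/4 × 1/2 × 5/8 = 15/960 = 1/64.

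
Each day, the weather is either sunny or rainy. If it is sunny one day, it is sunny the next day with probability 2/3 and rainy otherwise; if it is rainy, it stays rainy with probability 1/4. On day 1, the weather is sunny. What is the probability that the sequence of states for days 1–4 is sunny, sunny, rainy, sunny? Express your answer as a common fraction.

Day 1 is given. For each transition, use the conditional probability from the current state:
P(sunny | sunny) = 2/3; P(rainy | sunny) = 1/3; P(sunny | rainy) = 3/4.
P = 2/3 × 1/3 × 3/4 = 6/36 = 1/6.

1/6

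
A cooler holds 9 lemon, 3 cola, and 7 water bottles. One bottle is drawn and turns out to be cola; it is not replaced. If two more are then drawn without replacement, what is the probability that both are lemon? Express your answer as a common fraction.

4/17

With the first bottle removed, 9 lemon remain out of 18.
P = 9/18 × 8/17 = 72/306 = 4/17.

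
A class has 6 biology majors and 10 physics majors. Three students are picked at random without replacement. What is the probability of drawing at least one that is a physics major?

P(no physics majors) = 6/16 × 5/15 × 4/14 = 120/3360 = 1/28.
P(at least one) = 1 − 1/28 = 27/28.

27/28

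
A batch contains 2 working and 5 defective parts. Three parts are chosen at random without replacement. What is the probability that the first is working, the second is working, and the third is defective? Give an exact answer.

Each draw changes the counts, so multiply the conditional probabilities along the sequence:
P = 2/7 × 1/6 × 5/5 = 10/210 = 1/21.

1/21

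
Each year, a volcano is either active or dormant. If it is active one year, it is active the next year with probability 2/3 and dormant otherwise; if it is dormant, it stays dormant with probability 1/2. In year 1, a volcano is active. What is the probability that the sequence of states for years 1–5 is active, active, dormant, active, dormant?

1/27

Year 1 is given. For each transition, use the conditional probability from the current state:
P(active | active) = 2/3; P(dormant | active) = 1/3; P(active | dormant) = 1/2; P(dormant | active) = 1/3.
P = 2/3 × 1/3 × 1/2 × 1/3 = 2/54 = 1/27.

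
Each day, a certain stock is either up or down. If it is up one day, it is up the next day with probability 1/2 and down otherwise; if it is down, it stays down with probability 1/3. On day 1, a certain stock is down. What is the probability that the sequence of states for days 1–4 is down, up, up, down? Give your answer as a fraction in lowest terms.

Day 1 is given. For each transition, use the conditional probability from the current state:
P(up | down) = 2/3; P(up | up) = 1/2; P(down | up) = 1/2.
P = 2/3 × 1/2 × 1/2 = 2/12 = 1/6.

1/6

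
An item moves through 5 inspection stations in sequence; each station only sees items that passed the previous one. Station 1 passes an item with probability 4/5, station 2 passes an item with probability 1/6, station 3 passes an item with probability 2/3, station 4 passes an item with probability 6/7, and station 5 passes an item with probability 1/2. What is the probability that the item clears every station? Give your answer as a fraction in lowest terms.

Each stage is reached only if all earlier stages succeed, so
P = 4/5 × 1/6 × 2/3 × 6/7 × 1/2 = 48/1260 = 4/105.

4/105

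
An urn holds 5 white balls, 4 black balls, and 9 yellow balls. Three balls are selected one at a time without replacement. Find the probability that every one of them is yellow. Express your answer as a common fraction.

7/68

P = 9/18 × 8/17 × 7/16 = 504/4896 = 7/68.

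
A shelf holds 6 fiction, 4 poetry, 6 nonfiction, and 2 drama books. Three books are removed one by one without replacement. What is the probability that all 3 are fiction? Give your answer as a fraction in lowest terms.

5/204

P(every draw is fiction) = 6/18 × 5/17 × 4/16 = 120/4896 = 5/204.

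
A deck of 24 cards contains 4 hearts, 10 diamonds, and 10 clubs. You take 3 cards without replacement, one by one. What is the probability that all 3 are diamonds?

15/253

P = 10/24 × 9/23 × 8/22 = 720/12144 = 15/253.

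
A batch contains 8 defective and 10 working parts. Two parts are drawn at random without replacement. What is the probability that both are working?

P(all working) = 10/18 × 9/17 = 90/306 = 5/17.

5/17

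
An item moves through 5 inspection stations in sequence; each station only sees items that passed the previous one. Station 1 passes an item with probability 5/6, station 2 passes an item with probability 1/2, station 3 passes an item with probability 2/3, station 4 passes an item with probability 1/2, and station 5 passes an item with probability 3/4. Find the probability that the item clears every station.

Each stage is reached only if all earlier stages succeed, so
P = 5/6 × 1/2 × 2/3 × 1/2 × 3/4 = 30/288 = 5/48.

5/48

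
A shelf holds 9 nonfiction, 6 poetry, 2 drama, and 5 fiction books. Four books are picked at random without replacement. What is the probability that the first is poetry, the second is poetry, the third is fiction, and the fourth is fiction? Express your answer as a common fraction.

Chain rule:
P = 6/22 × 5/21 × 5/20 × 4/19 = 600/175560 = 5/1463.

5/1463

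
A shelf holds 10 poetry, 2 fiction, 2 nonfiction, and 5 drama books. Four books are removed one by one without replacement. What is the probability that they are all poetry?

P = 10/19 × 9/18 × 8/17 × 7/16 = 5040/93024 = 35/646.

35/646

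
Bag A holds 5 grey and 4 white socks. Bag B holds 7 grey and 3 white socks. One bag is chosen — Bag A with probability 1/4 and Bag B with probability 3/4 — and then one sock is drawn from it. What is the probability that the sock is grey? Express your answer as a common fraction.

From Bag A: P(grey) = 5/9.
From Bag B: P(grey) = 7/10.
Total probability = (1/4)(5/9) + (3/4)(7/10) = 239/360.

239/360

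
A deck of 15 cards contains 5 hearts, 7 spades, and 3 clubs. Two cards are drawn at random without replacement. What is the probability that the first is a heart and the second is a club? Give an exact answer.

Each draw changes the counts, so multiply the conditional probabilities along the sequence:
P = 5/15 × 3/14 = 15/210 = 1/14.

1/14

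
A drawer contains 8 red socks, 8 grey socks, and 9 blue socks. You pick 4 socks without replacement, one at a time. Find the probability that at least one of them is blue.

P(no blue) = 16/25 × 15/24 × 14/23 × 13/22 = 43680/303600 = 182/1265.
P(at least one) = 1 − 182/1265 = 1083/1265.

1083/1265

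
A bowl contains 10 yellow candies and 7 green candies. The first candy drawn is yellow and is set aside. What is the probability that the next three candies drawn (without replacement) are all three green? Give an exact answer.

With the first candy removed, 7 green remain out of 16.
P = 7/16 × 6/15 × 5/14 = 210/3360 = 1/16.

1/16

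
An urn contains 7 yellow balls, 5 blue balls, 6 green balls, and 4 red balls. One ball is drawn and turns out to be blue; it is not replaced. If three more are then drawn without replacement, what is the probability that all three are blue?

After the first draw, 4 of the remaining 21 balls are blue.
P = 4/21 × 3/20 × 2/19 = 24/7980 = 2/665.

2/665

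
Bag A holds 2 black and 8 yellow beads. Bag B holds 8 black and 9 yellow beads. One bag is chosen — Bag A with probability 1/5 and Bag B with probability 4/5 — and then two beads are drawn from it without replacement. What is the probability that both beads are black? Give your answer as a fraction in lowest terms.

647/3825

From Bag A: P(both black) = (2/10)(1/9) = 1/45.
From Bag B: P(both black) = (8/17)(7/16) = 7/34.
Total probability = (1/5)(1/45) + (4/5)(7/34) = 647/3825.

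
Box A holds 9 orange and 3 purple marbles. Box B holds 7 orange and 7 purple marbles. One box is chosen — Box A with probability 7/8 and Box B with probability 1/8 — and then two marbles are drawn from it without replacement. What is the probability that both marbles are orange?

579/1144

From Box A: P(both orange) = (9/12)(8/11) = 6/11.
From Box B: P(both orange) = (7/14)(6/13) = 3/13.
Total probability = (7/8)(6/11) + (1/8)(3/13) = 579/1144.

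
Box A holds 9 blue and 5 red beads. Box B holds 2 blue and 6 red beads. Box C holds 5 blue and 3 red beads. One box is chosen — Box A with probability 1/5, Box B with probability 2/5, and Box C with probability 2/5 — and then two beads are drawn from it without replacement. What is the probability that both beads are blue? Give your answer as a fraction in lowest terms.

43/182

From Box A: P(both blue) = (9/14)(8/13) = 36/91.
From Box B: P(both blue) = (2/8)(1/7) = 1/28.
From Box C: P(both blue) = (5/8)(4/7) = 5/14.
Total probability = (1/5)(36/91) + (2/5)(1/28) + (2/5)(5/14) = 43/182.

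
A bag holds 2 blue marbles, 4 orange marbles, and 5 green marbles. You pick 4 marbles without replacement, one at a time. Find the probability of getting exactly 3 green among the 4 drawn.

One ordering (green drawn first) has probability 5/11 × 4/10 × 3/9 × 6/8 = 360/7920 = 1/22.
There are C(4,3) = 4 such orderings, each equally likely, so P = 4 × 1/22 = 2/11.

2/11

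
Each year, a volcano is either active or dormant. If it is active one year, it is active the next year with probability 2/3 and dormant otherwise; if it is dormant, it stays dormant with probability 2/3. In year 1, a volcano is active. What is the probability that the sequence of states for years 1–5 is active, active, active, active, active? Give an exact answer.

Year 1 is given. For each transition, use the conditional probability from the current state:
P(active | active) = 2/3; P(active | active) = 2/3; P(active | active) = 2/3; P(active | active) = 2/3.
P = 2/3 × 2/3 × 2/3 × 2/3 = 16/81.

16/81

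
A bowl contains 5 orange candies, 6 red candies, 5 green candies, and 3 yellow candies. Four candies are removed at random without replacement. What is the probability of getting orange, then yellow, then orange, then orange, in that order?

5/2584

Chain rule:
P = 5/19 × 3/18 × 4/17 × 3/16 = 180/93024 = 5/2584.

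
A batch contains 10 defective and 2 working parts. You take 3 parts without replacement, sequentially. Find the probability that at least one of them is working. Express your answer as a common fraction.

5/11

P(no working) = 10/12 × 9/11 × 8/10 = 720/1320 = 6/11.
P(at least one) = 1 − 6/11 = 5/11.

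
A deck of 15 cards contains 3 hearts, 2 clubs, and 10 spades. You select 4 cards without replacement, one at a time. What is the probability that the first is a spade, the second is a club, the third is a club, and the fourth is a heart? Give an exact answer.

Multiply the probability of each draw given the previous ones:
P = 10/15 × 2/14 × 1/13 × 3/12 = 60/32760 = 1/546.

1/546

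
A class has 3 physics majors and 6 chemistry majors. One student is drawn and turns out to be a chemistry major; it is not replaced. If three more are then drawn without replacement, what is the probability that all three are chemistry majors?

With the first student removed, 5 chemistry majors remain out of 8.
P = 5/8 × 4/7 × 3/6 = 60/336 = 5/28.

5/28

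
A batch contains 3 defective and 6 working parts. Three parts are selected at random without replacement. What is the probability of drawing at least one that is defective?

16/21

P(no defective) = 6/9 × 5/8 × 4/7 = 120/504 = 5/21.
P(at least one) = 1 − 5/21 = 16/21.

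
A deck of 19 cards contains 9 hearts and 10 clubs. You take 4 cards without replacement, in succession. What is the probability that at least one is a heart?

P(no hearts) = 10/19 × 9/18 × 8/17 × 7/16 = 5040/93024 = 35/646.
P(at least one) = 1 − 35/646 = 611/646.

611/646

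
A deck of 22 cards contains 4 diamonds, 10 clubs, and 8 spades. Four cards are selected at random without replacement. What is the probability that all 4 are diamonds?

1/7315

P(all diamonds) = 4/22 × 3/21 × 2/20 × 1/19 = 24/175560 = 1/7315.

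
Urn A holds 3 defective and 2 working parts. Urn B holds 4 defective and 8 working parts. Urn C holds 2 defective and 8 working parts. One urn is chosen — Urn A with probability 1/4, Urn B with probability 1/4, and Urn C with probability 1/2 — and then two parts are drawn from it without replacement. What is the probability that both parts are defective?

431/3960

From Urn A: P(both defective) = (3/5)(2/4) = 3/10.
From Urn B: P(both defective) = (4/12)(3/11) = 1/11.
From Urn C: P(both defective) = (2/10)(1/9) = 1/45.
Total probability = (1/4)(3/10) + (1/4)(1/11) + (1/2)(1/45) = 431/3960.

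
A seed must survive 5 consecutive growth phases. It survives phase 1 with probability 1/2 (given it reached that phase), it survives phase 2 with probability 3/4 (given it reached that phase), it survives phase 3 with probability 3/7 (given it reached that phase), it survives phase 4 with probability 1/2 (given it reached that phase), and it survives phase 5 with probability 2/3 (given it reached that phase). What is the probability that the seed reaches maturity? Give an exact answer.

The events are sequential, so multiply the conditional probabilities:
P = 1/2 × 3/4 × 3/7 × 1/2 × 2/3 = 18/336 = 3/56.

3/56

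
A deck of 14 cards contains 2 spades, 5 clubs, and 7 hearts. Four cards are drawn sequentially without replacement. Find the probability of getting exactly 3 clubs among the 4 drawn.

90/1001

One ordering (clubs drawn first) has probability 5/14 × 4/13 × 3/12 × 9/11 = 540/24024 = 45/2002.
There are C(4,3) = 4 such orderings, each equally likely, so P = 4 × 45/2002 = 90/1001.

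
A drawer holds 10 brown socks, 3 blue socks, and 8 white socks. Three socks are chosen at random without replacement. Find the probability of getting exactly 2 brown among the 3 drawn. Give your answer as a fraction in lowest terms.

99/266

One ordering (brown drawn first) has probability 10/21 × 9/20 × 11/19 = 990/7980 = 33/266.
There are C(3,2) = 3 such orderings, each equally likely, so P = 3 × 33/266 = 99/266.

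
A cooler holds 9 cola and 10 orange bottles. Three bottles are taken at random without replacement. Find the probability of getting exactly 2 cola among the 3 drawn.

One ordering (cola drawn first) has probability 9/19 × 8/18 × 10/17 = 720/5814 = 40/323.
There are C(3,2) = 3 such orderings, each equally likely, so P = 3 × 40/323 = 120/323.

120/323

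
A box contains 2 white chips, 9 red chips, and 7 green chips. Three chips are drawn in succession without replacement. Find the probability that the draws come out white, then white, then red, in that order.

Chain rule:
P = 2/18 × 1/17 × 9/16 = 18/4896 = 1/272.

1/272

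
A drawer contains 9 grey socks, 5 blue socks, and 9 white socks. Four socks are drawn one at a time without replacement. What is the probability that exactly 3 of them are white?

One ordering (white drawn first) has probability 9/23 × 8/22 × 7/21 × 14/20 = 7056/212520 = 42/1265.
There are C(4,3) = 4 such orderings, each equally likely, so P = 4 × 42/1265 = 168/1265.

168/1265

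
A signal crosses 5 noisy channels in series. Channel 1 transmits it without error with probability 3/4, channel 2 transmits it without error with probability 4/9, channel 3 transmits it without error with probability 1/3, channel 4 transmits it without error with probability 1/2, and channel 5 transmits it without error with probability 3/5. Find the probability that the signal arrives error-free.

1/30

Each stage is reached only if all earlier stages succeed, so
P = 3/4 × 4/9 × 1/3 × 1/2 × 3/5 = 36/1080 = 1/30.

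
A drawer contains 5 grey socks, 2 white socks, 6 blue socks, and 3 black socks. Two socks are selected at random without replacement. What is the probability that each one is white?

1/120

P(every draw is white) = 2/16 × 1/15 = 2/240 = 1/120.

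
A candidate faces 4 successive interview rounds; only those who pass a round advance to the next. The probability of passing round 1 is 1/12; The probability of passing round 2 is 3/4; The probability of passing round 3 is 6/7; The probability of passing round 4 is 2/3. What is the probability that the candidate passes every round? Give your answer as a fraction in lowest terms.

The events are sequential, so multiply the conditional probabilities:
P = 1/12 × 3/4 × 6/7 × 2/3 = 36/1008 = 1/28.

1/28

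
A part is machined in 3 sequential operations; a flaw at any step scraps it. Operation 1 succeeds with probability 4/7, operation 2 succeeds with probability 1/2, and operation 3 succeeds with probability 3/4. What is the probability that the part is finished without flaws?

Each stage is reached only if all earlier stages succeed, so
P = 4/7 × 1/2 × 3/4 = 12/56 = 3/14.

3/14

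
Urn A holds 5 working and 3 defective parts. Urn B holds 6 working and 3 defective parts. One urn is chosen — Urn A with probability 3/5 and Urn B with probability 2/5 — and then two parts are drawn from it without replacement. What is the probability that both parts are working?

From Urn A: P(both working) = (5/8)(4/7) = 5/14.
From Urn B: P(both working) = (6/9)(5/8) = 5/12.
Total probability = (3/5)(5/14) + (2/5)(5/12) = 8/21.

8/21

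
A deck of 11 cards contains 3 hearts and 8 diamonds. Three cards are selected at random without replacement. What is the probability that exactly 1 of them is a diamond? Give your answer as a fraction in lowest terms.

One ordering (a diamond drawn first) has probability 8/11 × 3/10 × 2/9 = 48/990 = 8/165.
There are C(3,1) = 3 such orderings, each equally likely, so P = 3 × 8/165 = 8/55.

8/55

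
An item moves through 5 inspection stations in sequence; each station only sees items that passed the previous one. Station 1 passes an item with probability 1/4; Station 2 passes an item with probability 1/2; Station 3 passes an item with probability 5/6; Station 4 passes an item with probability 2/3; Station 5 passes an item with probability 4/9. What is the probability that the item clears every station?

Multiplying along the chain,
P = 1/4 × 1/2 × 5/6 × 2/3 × 4/9 = 40/1296 = 5/162.

5/162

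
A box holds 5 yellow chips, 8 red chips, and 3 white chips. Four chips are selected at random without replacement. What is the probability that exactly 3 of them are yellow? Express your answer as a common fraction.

11/182

One ordering (yellow drawn first) has probability 5/16 × 4/15 × 3/14 × 11/13 = 660/43680 = 11/728.
There are C(4,3) = 4 such orderings, each equally likely, so P = 4 × 11/728 = 11/182.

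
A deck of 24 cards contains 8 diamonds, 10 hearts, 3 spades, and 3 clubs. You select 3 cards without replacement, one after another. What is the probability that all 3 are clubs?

P(every draw is a club) = 3/24 × 2/23 × 1/22 = 6/12144 = 1/2024.

1/2024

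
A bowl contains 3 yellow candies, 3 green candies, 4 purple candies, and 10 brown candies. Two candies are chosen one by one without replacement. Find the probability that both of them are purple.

3/95

P(all purple) = 4/20 × 3/19 = 12/380 = 3/95.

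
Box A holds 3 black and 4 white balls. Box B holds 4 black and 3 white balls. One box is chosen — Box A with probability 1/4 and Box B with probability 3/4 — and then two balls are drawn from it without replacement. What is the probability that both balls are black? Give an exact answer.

1/4

From Box A: P(both black) = (3/7)(2/6) = 1/7.
From Box B: P(both black) = (4/7)(3/6) = 2/7.
Total probability = (1/4)(1/7) + (3/4)(2/7) = 1/4.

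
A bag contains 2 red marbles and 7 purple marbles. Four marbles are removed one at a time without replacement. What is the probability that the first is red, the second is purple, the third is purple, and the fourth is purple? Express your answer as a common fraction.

Multiply the probability of each draw given the previous ones:
P = 2/9 × 7/8 × 6/7 × 5/6 = 420/3024 = 5/36.

5/36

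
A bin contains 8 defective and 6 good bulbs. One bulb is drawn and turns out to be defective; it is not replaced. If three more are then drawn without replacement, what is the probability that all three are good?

10/143

After the first draw, 6 of the remaining 13 bulbs are good.
P = 6/13 × 5/12 × 4/11 = 120/1716 = 10/143.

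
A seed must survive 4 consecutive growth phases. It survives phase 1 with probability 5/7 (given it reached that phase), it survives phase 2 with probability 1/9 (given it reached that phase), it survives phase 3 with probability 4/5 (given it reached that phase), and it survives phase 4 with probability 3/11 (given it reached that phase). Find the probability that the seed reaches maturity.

4/231

The events are sequential, so multiply the conditional probabilities:
P = 5/7 × 1/9 × 4/5 × 3/11 = 60/3465 = 4/231.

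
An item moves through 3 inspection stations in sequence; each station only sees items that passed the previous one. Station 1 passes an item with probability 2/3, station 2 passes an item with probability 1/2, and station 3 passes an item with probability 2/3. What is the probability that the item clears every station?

2/9

The events are sequential, so multiply the conditional probabilities:
P = 2/3 × 1/2 × 2/3 = 4/18 = 2/9.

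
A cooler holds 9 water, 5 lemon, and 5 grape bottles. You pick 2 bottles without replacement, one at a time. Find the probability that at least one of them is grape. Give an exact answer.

P(no grape) = 14/19 × 13/18 = 182/342 = 91/171.
P(at least one) = 1 − 91/171 = 80/171.

80/171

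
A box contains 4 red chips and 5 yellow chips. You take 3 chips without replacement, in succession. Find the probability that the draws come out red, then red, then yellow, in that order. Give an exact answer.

Chain rule:
P = 4/9 × 3/8 × 5/7 = 60/504 = 5/42.

5/42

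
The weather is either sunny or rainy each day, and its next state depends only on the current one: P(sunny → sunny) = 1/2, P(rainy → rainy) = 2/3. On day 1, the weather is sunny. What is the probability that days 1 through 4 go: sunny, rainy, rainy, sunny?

1/9

Day 1 is given. For each transition, use the conditional probability from the current state:
P(rainy | sunny) = 1/2; P(rainy | rainy) = 2/3; P(sunny | rainy) = 1/3.
P = 1/2 × 2/3 × 1/3 = 2/18 = 1/9.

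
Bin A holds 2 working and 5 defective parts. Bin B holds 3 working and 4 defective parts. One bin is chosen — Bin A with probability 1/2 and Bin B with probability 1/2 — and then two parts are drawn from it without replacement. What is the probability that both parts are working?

From Bin A: P(both working) = (2/7)(1/6) = 1/21.
From Bin B: P(both working) = (3/7)(2/6) = 1/7.
Total probability = (1/2)(1/21) + (1/2)(1/7) = 2/21.

2/21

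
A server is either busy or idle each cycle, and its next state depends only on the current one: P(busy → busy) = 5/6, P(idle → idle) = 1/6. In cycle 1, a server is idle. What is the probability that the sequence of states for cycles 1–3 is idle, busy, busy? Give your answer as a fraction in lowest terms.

Cycle 1 is given. For each transition, use the conditional probability from the current state:
P(busy | idle) = 5/6; P(busy | busy) = 5/6.
P = 5/6 × 5/6 = 25/36.

25/36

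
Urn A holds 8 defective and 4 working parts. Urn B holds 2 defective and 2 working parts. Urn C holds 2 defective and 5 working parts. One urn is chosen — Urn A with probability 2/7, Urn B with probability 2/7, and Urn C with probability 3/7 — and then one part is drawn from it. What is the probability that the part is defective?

From Urn A: P(defective) = 8/12.
From Urn B: P(defective) = 2/4.
From Urn C: P(defective) = 2/7.
Total probability = (2/7)(8/12) + (2/7)(2/4) + (3/7)(2/7) = 67/147.

67/147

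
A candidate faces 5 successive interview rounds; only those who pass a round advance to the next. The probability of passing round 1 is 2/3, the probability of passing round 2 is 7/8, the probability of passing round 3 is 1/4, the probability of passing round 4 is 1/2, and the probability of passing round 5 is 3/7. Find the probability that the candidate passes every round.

Each stage is reached only if all earlier stages succeed, so
P = 2/3 × 7/8 × 1/4 × 1/2 × 3/7 = 42/1344 = 1/32.

1/32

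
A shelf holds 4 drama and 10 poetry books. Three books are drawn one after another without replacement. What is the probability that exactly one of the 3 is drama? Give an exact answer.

45/91

One ordering (drama drawn first) has probability 4/14 × 10/13 × 9/12 = 360/2184 = 15/91.
There are C(3,1) = 3 such orderings, each equally likely, so P = 3 × 15/91 = 45/91.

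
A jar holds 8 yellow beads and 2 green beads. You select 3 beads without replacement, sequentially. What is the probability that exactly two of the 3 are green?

1/15

One ordering (green drawn first) has probability 2/10 × 1/9 × 8/8 = 16/720 = 1/45.
There are C(3,2) = 3 such orderings, each equally likely, so P = 3 × 1/45 = 1/15.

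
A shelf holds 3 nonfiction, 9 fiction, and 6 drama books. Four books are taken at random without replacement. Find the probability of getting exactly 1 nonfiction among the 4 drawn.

91/204

One ordering (nonfiction drawn first) has probability 3/18 × 15/17 × 14/16 × 13/15 = 8190/73440 = 91/816.
There are C(4,1) = 4 such orderings, each equally likely, so P = 4 × 91/816 = 91/204.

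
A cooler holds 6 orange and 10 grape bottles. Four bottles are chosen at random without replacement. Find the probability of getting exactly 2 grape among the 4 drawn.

135/364

One ordering (grape drawn first) has probability 10/16 × 9/15 × 6/14 × 5/13 = 2700/43680 = 45/728.
There are C(4,2) = 6 such orderings, each equally likely, so P = 6 × 45/728 = 135/364.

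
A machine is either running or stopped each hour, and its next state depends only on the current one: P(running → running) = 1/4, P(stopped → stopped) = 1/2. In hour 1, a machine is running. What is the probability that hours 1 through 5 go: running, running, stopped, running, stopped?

9/128

Hour 1 is given. For each transition, use the conditional probability from the current state:
P(running | running) = 1/4; P(stopped | running) = 3/4; P(running | stopped) = 1/2; P(stopped | running) = 3/4.
P = 1/4 × 3/4 × 1/2 × 3/4 = 9/128.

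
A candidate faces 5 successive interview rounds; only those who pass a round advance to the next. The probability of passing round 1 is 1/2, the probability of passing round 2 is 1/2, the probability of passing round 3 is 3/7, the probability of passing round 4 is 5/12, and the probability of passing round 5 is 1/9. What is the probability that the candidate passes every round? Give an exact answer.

The events are sequential, so multiply the conditional probabilities:
P = 1/2 × 1/2 × 3/7 × 5/12 × 1/9 = 15/3024 = 5/1008.

5/1008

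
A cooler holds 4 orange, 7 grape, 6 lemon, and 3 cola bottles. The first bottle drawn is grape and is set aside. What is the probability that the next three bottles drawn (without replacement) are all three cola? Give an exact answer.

1/969

After the first draw, 3 of the remaining 19 bottles are cola.
P = 3/19 × 2/18 × 1/17 = 6/5814 = 1/969.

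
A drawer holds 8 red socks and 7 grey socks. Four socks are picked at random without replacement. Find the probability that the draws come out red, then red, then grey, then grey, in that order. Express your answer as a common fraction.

14/195

Chain rule:
P = 8/15 × 7/14 × 7/13 × 6/12 = 2352/32760 = 14/195.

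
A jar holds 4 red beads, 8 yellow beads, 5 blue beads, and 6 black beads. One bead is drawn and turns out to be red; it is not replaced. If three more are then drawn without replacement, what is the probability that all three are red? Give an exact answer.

With the first bead removed, 3 red remain out of 22.
P = 3/22 × 2/21 × 1/20 = 6/9240 = 1/1540.

1/1540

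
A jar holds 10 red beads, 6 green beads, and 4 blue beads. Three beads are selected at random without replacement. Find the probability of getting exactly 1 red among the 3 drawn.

One ordering (red drawn first) has probability 10/20 × 10/19 × 9/18 = 900/6840 = 5/38.
There are C(3,1) = 3 such orderings, each equally likely, so P = 3 × 5/38 = 15/38.

15/38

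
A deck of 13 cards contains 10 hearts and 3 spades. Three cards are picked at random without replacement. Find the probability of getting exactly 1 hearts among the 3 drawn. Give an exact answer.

15/143

One ordering (a heart drawn first) has probability 10/13 × 3/12 × 2/11 = 60/1716 = 5/143.
There are C(3,1) = 3 such orderings, each equally likely, so P = 3 × 5/143 = 15/143.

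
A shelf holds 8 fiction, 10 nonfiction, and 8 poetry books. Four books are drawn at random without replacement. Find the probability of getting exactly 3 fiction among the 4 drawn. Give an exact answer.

One ordering (fiction drawn first) has probability 8/26 × 7/25 × 6/24 × 18/23 = 6048/358800 = 126/7475.
There are C(4,3) = 4 such orderings, each equally likely, so P = 4 × 126/7475 = 504/7475.

504/7475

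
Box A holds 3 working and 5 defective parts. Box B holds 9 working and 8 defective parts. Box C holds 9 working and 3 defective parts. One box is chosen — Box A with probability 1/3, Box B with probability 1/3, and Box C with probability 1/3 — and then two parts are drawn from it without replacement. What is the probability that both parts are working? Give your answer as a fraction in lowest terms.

1601/5236

From Box A: P(both working) = (3/8)(2/7) = 3/28.
From Box B: P(both working) = (9/17)(8/16) = 9/34.
From Box C: P(both working) = (9/12)(8/11) = 6/11.
Total probability = (1/3)(3/28) + (1/3)(9/34) + (1/3)(6/11) = 1601/5236.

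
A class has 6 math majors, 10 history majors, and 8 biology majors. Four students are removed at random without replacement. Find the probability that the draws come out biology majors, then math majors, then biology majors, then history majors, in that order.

Chain rule:
P = 8/24 × 6/23 × 7/22 × 10/21 = 3360/255024 = 10/759.

10/759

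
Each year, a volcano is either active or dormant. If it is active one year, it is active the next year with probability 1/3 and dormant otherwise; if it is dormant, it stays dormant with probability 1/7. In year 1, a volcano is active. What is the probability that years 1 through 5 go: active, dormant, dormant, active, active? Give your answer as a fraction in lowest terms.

4/147

Year 1 is given. For each transition, use the conditional probability from the current state:
P(dormant | active) = 2/3; P(dormant | dormant) = 1/7; P(active | dormant) = 6/7; P(active | active) = 1/3.
P = 2/3 × 1/7 × 6/7 × 1/3 = 12/441 = 4/147.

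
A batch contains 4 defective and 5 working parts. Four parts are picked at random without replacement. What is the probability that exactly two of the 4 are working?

10/21

One ordering (working drawn first) has probability 5/9 × 4/8 × 4/7 × 3/6 = 240/3024 = 5/63.
There are C(4,2) = 6 such orderings, each equally likely, so P = 6 × 5/63 = 10/21.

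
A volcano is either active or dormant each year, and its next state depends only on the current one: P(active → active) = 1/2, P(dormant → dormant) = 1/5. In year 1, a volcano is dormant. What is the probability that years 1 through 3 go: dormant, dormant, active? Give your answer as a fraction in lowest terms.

4/25

Year 1 is given. For each transition, use the conditional probability from the current state:
P(dormant | dormant) = 1/5; P(active | dormant) = 4/5.
P = 1/5 × 4/5 = 4/25.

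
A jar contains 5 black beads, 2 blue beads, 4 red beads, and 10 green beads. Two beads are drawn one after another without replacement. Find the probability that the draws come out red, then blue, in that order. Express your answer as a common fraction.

Multiply the probability of each draw given the previous ones:
P = 4/21 × 2/20 = 8/420 = 2/105.

2/105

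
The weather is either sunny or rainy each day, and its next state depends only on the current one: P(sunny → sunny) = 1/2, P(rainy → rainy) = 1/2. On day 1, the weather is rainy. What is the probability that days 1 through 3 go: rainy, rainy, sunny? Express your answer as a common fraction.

Day 1 is given. For each transition, use the conditional probability from the current state:
P(rainy | rainy) = 1/2; P(sunny | rainy) = 1/2.
P = 1/2 × 1/2 = 1/4.

1/4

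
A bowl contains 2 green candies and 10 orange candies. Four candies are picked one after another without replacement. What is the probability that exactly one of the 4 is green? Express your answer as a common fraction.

16/33

One ordering (green drawn first) has probability 2/12 × 10/11 × 9/10 × 8/9 = 1440/11880 = 4/33.
There are C(4,1) = 4 such orderings, each equally likely, so P = 4 × 4/33 = 16/33.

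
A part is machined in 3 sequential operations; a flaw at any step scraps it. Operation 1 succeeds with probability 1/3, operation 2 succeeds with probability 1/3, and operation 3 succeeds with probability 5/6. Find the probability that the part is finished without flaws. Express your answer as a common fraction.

The events are sequential, so multiply the conditional probabilities:
P = 1/3 × 1/3 × 5/6 = 5/54.

5/54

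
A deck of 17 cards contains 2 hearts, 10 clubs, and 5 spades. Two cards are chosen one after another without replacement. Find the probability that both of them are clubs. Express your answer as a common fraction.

45/136

P(all clubs) = 10/17 × 9/16 = 90/272 = 45/136.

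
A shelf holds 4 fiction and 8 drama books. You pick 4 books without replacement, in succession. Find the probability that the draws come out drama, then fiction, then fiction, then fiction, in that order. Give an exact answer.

8/495

Chain rule:
P = 8/12 × 4/11 × 3/10 × 2/9 = 192/11880 = 8/495.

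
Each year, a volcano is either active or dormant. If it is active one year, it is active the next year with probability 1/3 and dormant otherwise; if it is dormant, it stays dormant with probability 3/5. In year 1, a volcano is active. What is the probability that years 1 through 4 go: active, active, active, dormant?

Year 1 is given. For each transition, use the conditional probability from the current state:
P(active | active) = 1/3; P(active | active) = 1/3; P(dormant | active) = 2/3.
P = 1/3 × 1/3 × 2/3 = 2/27.

2/27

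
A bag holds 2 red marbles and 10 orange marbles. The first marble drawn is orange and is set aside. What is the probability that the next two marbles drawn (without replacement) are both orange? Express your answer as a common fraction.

With the first marble removed, 9 orange remain out of 11.
P = 9/11 × 8/10 = 72/110 = 36/55.

36/55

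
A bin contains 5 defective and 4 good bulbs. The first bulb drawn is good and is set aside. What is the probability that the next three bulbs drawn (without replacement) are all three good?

With the first bulb removed, 3 good remain out of 8.
P = 3/8 × 2/7 × 1/6 = 6/336 = 1/56.

1/56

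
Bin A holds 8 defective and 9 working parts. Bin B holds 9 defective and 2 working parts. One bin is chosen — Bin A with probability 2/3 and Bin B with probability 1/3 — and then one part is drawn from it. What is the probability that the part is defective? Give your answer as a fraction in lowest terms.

329/561

From Bin A: P(defective) = 8/17.
From Bin B: P(defective) = 9/11.
Total probability = (2/3)(8/17) + (1/3)(9/11) = 329/561.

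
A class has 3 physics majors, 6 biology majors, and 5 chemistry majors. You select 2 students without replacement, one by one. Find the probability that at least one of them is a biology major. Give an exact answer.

P(no biology majors) = 8/14 × 7/13 = 56/182 = 4/13.
P(at least one) = 1 − 4/13 = 9/13.

9/13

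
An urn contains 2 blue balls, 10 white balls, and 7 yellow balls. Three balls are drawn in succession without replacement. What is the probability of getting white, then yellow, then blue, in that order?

Each draw changes the counts, so multiply the conditional probabilities along the sequence:
P = 10/19 × 7/18 × 2/17 = 140/5814 = 70/2907.

70/2907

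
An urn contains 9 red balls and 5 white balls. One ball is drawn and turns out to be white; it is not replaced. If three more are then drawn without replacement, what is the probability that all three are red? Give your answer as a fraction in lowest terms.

42/143

With the first ball removed, 9 red remain out of 13.
P = 9/13 × 8/12 × 7/11 = 504/1716 = 42/143.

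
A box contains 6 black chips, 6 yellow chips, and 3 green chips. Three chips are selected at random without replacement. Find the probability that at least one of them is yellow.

P(no yellow) = 9/15 × 8/14 × 7/13 = 504/2730 = 12/65.
P(at least one) = 1 − 12/65 = 53/65.

53/65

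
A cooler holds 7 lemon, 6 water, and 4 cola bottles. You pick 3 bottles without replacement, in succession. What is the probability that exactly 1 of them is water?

One ordering (water drawn first) has probability 6/17 × 11/16 × 10/15 = 660/4080 = 11/68.
There are C(3,1) = 3 such orderings, each equally likely, so P = 3 × 11/68 = 33/68.

33/68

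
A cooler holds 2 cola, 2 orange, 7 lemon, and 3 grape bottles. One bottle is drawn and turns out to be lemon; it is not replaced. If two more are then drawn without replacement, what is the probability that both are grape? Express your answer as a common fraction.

With the first bottle removed, 3 grape remain out of 13.
P = 3/13 × 2/12 = 6/156 = 1/26.

1/26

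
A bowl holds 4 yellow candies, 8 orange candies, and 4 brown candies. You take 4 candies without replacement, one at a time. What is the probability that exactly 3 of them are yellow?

One ordering (yellow drawn first) has probability 4/16 × 3/15 × 2/14 × 12/13 = 288/43680 = 3/455.
There are C(4,3) = 4 such orderings, each equally likely, so P = 4 × 3/455 = 12/455.

12/455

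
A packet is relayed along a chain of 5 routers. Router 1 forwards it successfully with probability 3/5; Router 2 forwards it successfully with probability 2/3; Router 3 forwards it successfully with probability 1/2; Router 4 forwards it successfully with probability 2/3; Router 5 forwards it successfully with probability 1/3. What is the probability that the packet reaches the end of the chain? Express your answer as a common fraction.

2/45

Each stage is reached only if all earlier stages succeed, so
P = 3/5 × 2/3 × 1/2 × 2/3 × 1/3 = 12/270 = 2/45.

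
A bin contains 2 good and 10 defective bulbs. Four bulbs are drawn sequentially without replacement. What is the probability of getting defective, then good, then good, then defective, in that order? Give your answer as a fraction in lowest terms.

Multiply the probability of each draw given the previous ones:
P = 10/12 × 2/11 × 1/10 × 9/9 = 180/11880 = 1/66.

1/66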